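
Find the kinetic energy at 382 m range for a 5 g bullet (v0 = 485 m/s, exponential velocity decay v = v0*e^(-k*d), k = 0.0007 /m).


v = v0*exp(-k*d) = 485*exp(-0.0007*382) = 371.203 m/s
E = 0.5*m*v^2 = 0.5*0.005*371.203^2 = 344.5 J

344.5 J


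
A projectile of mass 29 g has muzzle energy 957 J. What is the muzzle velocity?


v = sqrt(2*E/m) = sqrt(2*957/0.029) = 256.9 m/s

256.9 m/s


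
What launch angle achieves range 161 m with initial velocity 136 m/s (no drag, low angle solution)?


sin(2*theta) = R*g/v0^2 = 161*9.81/136^2 = 0.085392, theta = arcsin(0.085392)/2 = 2.449°

2.449 degrees


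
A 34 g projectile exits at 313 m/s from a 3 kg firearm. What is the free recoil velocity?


v_recoil = m_p * v_p / m_gun = 0.034 * 313 / 3 = 3.547 m/s

3.547 m/s


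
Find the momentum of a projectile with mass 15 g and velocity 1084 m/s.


p = m*v = 0.015*1084 = 16.26 kg·m/s

16.26 kg·m/s


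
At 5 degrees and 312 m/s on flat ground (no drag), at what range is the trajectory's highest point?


R = v0^2*sin(2*theta)/g = 312^2*sin(2*5°)/9.81 = 1723.1 m
apex_dist = R/2 = 1723.1/2 = 861.5 m

861.5 m


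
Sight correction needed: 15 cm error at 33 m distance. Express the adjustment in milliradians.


1 mrad subtends 1 cm per 10 m of range, so adj = error_cm / (dist_m / 10) = 15 / (33/10) = 4.545 mrad

4.545 mrad


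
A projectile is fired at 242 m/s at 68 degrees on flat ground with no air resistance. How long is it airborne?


T = 2*v0*sin(theta)/g = 2*242*sin(68°)/9.81 = 45.74 s

45.74 s


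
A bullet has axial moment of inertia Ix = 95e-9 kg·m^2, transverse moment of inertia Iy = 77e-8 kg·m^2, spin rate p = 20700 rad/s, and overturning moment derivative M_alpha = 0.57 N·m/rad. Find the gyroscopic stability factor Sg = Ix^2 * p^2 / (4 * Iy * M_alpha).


Sg = Ix^2 * p^2 / (4 * Iy * M_alpha) = (95e-9)^2 * 20700^2 / (4 * 77e-8 * 0.57) = 2.203

2.203


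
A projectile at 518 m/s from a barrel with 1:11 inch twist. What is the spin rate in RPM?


twist_m = 11*0.0254 = 0.2794 m
spin = v/twist = 518/0.2794 = 1853.973 rev/s
RPM = spin*60 = 1853.973*60 ≈ 111238 RPM

111238 RPM


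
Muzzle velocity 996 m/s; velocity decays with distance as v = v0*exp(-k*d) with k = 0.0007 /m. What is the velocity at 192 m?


v = v0*exp(-k*d) = 996*exp(-0.0007*192) = 870.7 m/s

870.7 m/s


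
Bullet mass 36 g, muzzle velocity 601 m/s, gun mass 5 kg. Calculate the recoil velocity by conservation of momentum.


v_recoil = m_p * v_p / m_gun = 0.036 * 601 / 5 = 4.327 m/s

4.327 m/s


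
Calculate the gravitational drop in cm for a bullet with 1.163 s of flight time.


drop = 0.5*g*t^2 = 0.5*9.81*1.163^2 = 6.63435 m ≈ 663.4 cm

663.4 cm


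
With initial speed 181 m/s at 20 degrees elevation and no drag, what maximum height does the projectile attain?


H = (v0*sin(theta))^2 / (2g) = (181*sin(20°))^2 / (2*9.81) = 195.3 m

195.3 m


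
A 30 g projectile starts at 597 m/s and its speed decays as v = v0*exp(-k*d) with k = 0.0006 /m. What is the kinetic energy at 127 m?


v = v0*exp(-k*d) = 597*exp(-0.0006*127) = 553.199 m/s
E = 0.5*m*v^2 = 0.5*0.03*553.199^2 = 4590 J

4590 J


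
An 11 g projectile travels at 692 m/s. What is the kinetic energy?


E = 0.5*m*v^2 = 0.5*0.011*692^2 = 2634 J

2634 J


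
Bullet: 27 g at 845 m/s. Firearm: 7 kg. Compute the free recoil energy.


v_r = m_p*v_p/m_gun = 0.027*845/7 = 3.25929 m/s, E_r = 0.5*m_gun*v_r^2 = 0.5*7*3.25929^2 = 37.18 J

37.18 J


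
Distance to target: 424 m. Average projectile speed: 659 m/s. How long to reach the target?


t = d/v = 424/659 = 0.6434 s

0.6434 s


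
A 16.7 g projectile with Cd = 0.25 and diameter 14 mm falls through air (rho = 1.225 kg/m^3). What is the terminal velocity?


A = pi*(d/2)^2 = pi*(14/2000)^2 = 1.53938e-04 m^2
vt = sqrt(2mg/(Cd*rho*A)) = sqrt(2*0.0167*9.81/(0.25 * 1.225 * 1.53938e-04)) = 83.37 m/s

83.37 m/s


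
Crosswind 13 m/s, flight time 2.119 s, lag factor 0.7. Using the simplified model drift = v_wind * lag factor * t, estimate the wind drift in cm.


drift = v_wind * lag * t = 13 * 0.7 * 2.119 = 19.2829 m ≈ 1928 cm

1928 cm


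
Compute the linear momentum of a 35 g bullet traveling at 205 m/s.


p = m*v = 0.035*205 = 7.175 kg·m/s

7.175 kg·m/s


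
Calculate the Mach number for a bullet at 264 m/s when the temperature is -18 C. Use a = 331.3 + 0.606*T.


a = 331.3 + 0.606*(-18) = 320.392 m/s
M = v/a = 264/320.392 = 0.824

0.824


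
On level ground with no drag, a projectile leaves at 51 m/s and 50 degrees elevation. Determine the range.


R = v0^2 * sin(2*theta) / g = 51^2 * sin(2*50°) / 9.81 = 261.1 m

261.1 m


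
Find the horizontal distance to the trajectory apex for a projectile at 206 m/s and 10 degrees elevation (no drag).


R = v0^2*sin(2*theta)/g = 206^2*sin(2*10°)/9.81 = 1479.51 m
apex_dist = R/2 = 1479.51/2 = 739.8 m

739.8 m


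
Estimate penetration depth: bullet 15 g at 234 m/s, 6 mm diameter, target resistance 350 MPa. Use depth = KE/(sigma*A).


A = pi*(d/2)^2 = pi*(6/2)^2 = 28.2743 mm^2
E = 0.5*m*v^2 = 0.5*0.015*234^2 = 410.67 J
depth = E/(sigma*A) = 410.67 J / (350 MPa * 28.2743 mm^2) = 410.67/(350 * 28.2743) m = 0.0414985 m ≈ 41.5 mm

41.5 mm


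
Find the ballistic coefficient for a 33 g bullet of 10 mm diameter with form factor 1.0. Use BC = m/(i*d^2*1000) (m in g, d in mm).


BC = m/(i*d^2*1000) = 33/(1.0 * 10^2 * 1000) = 0.00033

0.00033


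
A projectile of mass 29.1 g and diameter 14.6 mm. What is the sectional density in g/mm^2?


SD = m/d^2 = 29.1/14.6^2 = 0.1365 g/mm^2

0.1365 g/mm^2


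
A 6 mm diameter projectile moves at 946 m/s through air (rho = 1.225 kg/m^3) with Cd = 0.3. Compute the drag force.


A = pi*(d/2)^2 = pi*(6/2000)^2 = 2.82743e-05 m^2
Fd = 0.5*Cd*rho*A*v^2 = 0.5*0.3*1.225*2.82743e-05*946^2 = 4.649 N

4.649 N


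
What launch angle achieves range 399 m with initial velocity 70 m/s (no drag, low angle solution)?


sin(2*theta) = R*g/v0^2 = 399*9.81/70^2 = 0.798814, theta = arcsin(0.798814)/2 = 26.51°

26.51 degrees


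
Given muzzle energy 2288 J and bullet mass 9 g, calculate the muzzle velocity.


v = sqrt(2*E/m) = sqrt(2*2288/0.009) = 713.1 m/s

713.1 m/s


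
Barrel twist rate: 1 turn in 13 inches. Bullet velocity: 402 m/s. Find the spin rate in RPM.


twist_m = 13*0.0254 = 0.3302 m
spin = v/twist = 402/0.3302 = 1217.444 rev/s
RPM = spin*60 = 1217.444*60 ≈ 73047 RPM

73047 RPM


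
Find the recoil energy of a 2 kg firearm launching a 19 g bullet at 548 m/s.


v_r = m_p*v_p/m_gun = 0.019*548/2 = 5.206 m/s, E_r = 0.5*m_gun*v_r^2 = 0.5*2*5.206^2 = 27.1 J

27.1 J


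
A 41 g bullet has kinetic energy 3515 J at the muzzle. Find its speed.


v = sqrt(2*E/m) = sqrt(2*3515/0.041) = 414.1 m/s

414.1 m/s


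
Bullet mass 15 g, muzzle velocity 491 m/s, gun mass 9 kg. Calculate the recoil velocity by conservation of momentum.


v_recoil = m_p * v_p / m_gun = 0.015 * 491 / 9 = 0.8183 m/s

0.8183 m/s


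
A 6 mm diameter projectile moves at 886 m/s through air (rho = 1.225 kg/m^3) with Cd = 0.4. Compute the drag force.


A = pi*(d/2)^2 = pi*(6/2000)^2 = 2.82743e-05 m^2
Fd = 0.5*Cd*rho*A*v^2 = 0.5*0.4*1.225*2.82743e-05*886^2 = 5.438 N

5.438 N


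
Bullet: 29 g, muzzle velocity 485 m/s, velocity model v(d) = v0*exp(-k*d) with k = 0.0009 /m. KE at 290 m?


v = v0*exp(-k*d) = 485*exp(-0.0009*290) = 373.586 m/s
E = 0.5*m*v^2 = 0.5*0.029*373.586^2 = 2024 J

2024 J


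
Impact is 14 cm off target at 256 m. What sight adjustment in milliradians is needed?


1 mrad subtends 1 cm per 10 m of range, so adj = error_cm / (dist_m / 10) = 14 / (256/10) = 0.5469 mrad

0.5469 mrad


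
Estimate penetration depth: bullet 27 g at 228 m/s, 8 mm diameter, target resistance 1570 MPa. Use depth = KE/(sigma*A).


A = pi*(d/2)^2 = pi*(8/2)^2 = 50.2655 mm^2
E = 0.5*m*v^2 = 0.5*0.027*228^2 = 701.784 J
depth = E/(sigma*A) = 701.784 J / (1570 MPa * 50.2655 mm^2) = 701.784/(1570 * 50.2655) m = 0.00889271 m ≈ 8.893 mm

8.893 mm


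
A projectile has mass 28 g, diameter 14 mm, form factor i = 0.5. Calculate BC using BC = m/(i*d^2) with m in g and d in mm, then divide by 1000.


BC = m/(i*d^2*1000) = 28/(0.5 * 14^2 * 1000) = 0.0002857

0.0002857


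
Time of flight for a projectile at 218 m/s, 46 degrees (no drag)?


T = 2*v0*sin(theta)/g = 2*218*sin(46°)/9.81 = 31.97 s

31.97 s


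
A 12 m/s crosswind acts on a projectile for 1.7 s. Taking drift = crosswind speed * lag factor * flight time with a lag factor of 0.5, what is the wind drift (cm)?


drift = v_wind * lag * t = 12 * 0.5 * 1.7 = 10.2 m ≈ 1020 cm

1020 cm


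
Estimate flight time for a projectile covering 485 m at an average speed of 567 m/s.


t = d/v = 485/567 = 0.8554 s

0.8554 s


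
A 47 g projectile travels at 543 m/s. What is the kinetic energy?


E = 0.5*m*v^2 = 0.5*0.047*543^2 = 6929 J

6929 J


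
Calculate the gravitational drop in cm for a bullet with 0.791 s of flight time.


drop = 0.5*g*t^2 = 0.5*9.81*0.791^2 = 3.06897 m ≈ 306.9 cm

306.9 cm


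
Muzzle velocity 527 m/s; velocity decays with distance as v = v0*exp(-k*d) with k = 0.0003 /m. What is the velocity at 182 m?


v = v0*exp(-k*d) = 527*exp(-0.0003*182) = 499 m/s

499 m/s


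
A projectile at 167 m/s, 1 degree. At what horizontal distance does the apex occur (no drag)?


R = v0^2*sin(2*theta)/g = 167^2*sin(2*1°)/9.81 = 99.2163 m
apex_dist = R/2 = 99.2163/2 = 49.61 m

49.61 m


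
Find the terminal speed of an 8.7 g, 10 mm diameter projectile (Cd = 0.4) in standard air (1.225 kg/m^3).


A = pi*(d/2)^2 = pi*(10/2000)^2 = 7.85398e-05 m^2
vt = sqrt(2mg/(Cd*rho*A)) = sqrt(2*0.0087*9.81/(0.4 * 1.225 * 7.85398e-05)) = 66.6 m/s

66.6 m/s


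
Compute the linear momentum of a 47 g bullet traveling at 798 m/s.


p = m*v = 0.047*798 = 37.51 kg·m/s

37.51 kg·m/s


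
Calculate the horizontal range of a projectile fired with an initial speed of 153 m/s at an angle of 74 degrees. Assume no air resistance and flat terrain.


R = v0^2 * sin(2*theta) / g = 153^2 * sin(2*74°) / 9.81 = 1265 m

1265 m


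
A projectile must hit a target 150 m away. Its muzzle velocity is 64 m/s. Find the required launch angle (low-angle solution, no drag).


sin(2*theta) = R*g/v0^2 = 150*9.81/64^2 = 0.359253, theta = arcsin(0.359253)/2 = 10.53°

10.53 degrees


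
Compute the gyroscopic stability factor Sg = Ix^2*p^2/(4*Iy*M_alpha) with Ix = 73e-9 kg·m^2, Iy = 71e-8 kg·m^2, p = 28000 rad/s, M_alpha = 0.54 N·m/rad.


Sg = Ix^2 * p^2 / (4 * Iy * M_alpha) = (73e-9)^2 * 28000^2 / (4 * 71e-8 * 0.54) = 2.724

2.724


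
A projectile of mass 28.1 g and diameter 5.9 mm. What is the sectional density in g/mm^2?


SD = m/d^2 = 28.1/5.9^2 = 0.8072 g/mm^2

0.8072 g/mm^2


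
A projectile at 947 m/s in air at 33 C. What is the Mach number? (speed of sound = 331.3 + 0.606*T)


a = 331.3 + 0.606*(33) = 351.298 m/s
M = v/a = 947/351.298 = 2.696

2.696


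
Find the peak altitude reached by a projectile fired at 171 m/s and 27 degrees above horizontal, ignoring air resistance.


H = (v0*sin(theta))^2 / (2g) = (171*sin(27°))^2 / (2*9.81) = 307.2 m

307.2 m


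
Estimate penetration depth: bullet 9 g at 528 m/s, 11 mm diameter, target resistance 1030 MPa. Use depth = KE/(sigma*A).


A = pi*(d/2)^2 = pi*(11/2)^2 = 95.0332 mm^2
E = 0.5*m*v^2 = 0.5*0.009*528^2 = 1254.53 J
depth = E/(sigma*A) = 1254.53 J / (1030 MPa * 95.0332 mm^2) = 1254.53/(1030 * 95.0332) m = 0.0128165 m ≈ 12.82 mm

12.82 mm


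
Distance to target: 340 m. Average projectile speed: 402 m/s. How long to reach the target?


t = d/v = 340/402 = 0.8458 s

0.8458 s


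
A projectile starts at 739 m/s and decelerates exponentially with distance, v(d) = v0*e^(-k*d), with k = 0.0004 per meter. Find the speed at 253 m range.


v = v0*exp(-k*d) = 739*exp(-0.0004*253) = 667.9 m/s

667.9 m/s


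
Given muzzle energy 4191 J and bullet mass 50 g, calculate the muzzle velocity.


v = sqrt(2*E/m) = sqrt(2*4191/0.05) = 409.4 m/s

409.4 m/s


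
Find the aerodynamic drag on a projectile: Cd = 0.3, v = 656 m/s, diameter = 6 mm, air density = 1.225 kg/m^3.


A = pi*(d/2)^2 = pi*(6/2000)^2 = 2.82743e-05 m^2
Fd = 0.5*Cd*rho*A*v^2 = 0.5*0.3*1.225*2.82743e-05*656^2 = 2.236 N

2.236 N


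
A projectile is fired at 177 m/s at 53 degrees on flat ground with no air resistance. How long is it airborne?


T = 2*v0*sin(theta)/g = 2*177*sin(53°)/9.81 = 28.82 s

28.82 s


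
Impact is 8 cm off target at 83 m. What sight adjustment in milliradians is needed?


1 mrad subtends 1 cm per 10 m of range, so adj = error_cm / (dist_m / 10) = 8 / (83/10) = 0.9639 mrad

0.9639 mrad


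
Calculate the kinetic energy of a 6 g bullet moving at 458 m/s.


E = 0.5*m*v^2 = 0.5*0.006*458^2 = 629.3 J

629.3 J


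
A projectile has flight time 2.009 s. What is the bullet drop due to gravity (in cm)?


drop = 0.5*g*t^2 = 0.5*9.81*2.009^2 = 19.797 m ≈ 1980 cm

1980 cm


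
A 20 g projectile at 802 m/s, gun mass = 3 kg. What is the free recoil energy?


v_r = m_p*v_p/m_gun = 0.02*802/3 = 5.34667 m/s, E_r = 0.5*m_gun*v_r^2 = 0.5*3*5.34667^2 = 42.88 J

42.88 J


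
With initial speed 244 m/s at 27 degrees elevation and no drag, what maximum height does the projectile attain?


H = (v0*sin(theta))^2 / (2g) = (244*sin(27°))^2 / (2*9.81) = 625.4 m

625.4 m


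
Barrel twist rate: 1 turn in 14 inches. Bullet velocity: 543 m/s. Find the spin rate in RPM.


twist_m = 14*0.0254 = 0.3556 m
spin = v/twist = 543/0.3556 = 1526.997 rev/s
RPM = spin*60 = 1526.997*60 ≈ 91620 RPM

91620 RPM


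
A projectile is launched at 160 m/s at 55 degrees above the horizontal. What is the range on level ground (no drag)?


R = v0^2 * sin(2*theta) / g = 160^2 * sin(2*55°) / 9.81 = 2452 m

2452 m


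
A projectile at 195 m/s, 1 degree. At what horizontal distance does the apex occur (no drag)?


R = v0^2*sin(2*theta)/g = 195^2*sin(2*1°)/9.81 = 135.276 m
apex_dist = R/2 = 135.276/2 = 67.64 m

67.64 m


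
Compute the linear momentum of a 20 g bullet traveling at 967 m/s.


p = m*v = 0.02*967 = 19.34 kg·m/s

19.34 kg·m/s


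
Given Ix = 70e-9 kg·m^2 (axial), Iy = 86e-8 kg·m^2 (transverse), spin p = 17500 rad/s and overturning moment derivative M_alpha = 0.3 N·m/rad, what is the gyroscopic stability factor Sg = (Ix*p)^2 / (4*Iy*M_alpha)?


Sg = Ix^2 * p^2 / (4 * Iy * M_alpha) = (70e-9)^2 * 17500^2 / (4 * 86e-8 * 0.3) = 1.454

1.454


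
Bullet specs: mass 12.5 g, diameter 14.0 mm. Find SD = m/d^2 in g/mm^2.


SD = m/d^2 = 12.5/14.0^2 = 0.06378 g/mm^2

0.06378 g/mm^2


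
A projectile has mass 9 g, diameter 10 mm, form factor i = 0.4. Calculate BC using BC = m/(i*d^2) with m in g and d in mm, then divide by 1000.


BC = m/(i*d^2*1000) = 9/(0.4 * 10^2 * 1000) = 0.000225

0.000225


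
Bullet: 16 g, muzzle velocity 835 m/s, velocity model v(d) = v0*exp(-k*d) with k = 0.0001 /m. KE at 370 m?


v = v0*exp(-k*d) = 835*exp(-0.0001*370) = 804.67 m/s
E = 0.5*m*v^2 = 0.5*0.016*804.67^2 = 5180 J

5180 J


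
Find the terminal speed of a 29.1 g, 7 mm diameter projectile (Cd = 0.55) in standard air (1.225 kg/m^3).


A = pi*(d/2)^2 = pi*(7/2000)^2 = 3.84845e-05 m^2
vt = sqrt(2mg/(Cd*rho*A)) = sqrt(2*0.0291*9.81/(0.55 * 1.225 * 3.84845e-05)) = 148.4 m/s

148.4 m/s


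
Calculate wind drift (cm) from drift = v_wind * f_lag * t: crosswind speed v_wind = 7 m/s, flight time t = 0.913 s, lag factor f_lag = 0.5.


drift = v_wind * lag * t = 7 * 0.5 * 0.913 = 3.1955 m ≈ 319.6 cm

319.6 cm


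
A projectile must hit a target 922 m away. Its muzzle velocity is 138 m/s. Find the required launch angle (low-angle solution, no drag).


sin(2*theta) = R*g/v0^2 = 922*9.81/138^2 = 0.474943, theta = arcsin(0.474943)/2 = 14.18°

14.18 degrees


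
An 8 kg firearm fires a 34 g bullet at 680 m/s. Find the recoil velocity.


v_recoil = m_p * v_p / m_gun = 0.034 * 680 / 8 = 2.89 m/s

2.89 m/s


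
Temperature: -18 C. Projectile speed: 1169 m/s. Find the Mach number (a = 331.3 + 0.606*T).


a = 331.3 + 0.606*(-18) = 320.392 m/s
M = v/a = 1169/320.392 = 3.649

3.649


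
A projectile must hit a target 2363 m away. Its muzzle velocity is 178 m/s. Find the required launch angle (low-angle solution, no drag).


sin(2*theta) = R*g/v0^2 = 2363*9.81/178^2 = 0.731632, theta = arcsin(0.731632)/2 = 23.51°

23.51 degrees


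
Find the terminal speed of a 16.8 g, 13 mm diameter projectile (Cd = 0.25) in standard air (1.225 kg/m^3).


A = pi*(d/2)^2 = pi*(13/2000)^2 = 1.32732e-04 m^2
vt = sqrt(2mg/(Cd*rho*A)) = sqrt(2*0.0168*9.81/(0.25 * 1.225 * 1.32732e-04)) = 90.05 m/s

90.05 m/s


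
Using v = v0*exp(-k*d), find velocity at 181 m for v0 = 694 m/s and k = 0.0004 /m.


v = v0*exp(-k*d) = 694*exp(-0.0004*181) = 645.5 m/s

645.5 m/s


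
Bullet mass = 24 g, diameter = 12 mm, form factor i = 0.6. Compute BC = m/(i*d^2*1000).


BC = m/(i*d^2*1000) = 24/(0.6 * 12^2 * 1000) = 0.0002778

0.0002778


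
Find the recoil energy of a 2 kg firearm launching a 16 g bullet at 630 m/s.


v_r = m_p*v_p/m_gun = 0.016*630/2 = 5.04 m/s, E_r = 0.5*m_gun*v_r^2 = 0.5*2*5.04^2 = 25.4 J

25.4 J


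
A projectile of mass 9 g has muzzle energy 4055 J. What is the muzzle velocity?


v = sqrt(2*E/m) = sqrt(2*4055/0.009) = 949.3 m/s

949.3 m/s


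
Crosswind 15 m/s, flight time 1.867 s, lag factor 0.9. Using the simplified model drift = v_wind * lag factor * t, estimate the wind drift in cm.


drift = v_wind * lag * t = 15 * 0.9 * 1.867 = 25.2045 m ≈ 2520 cm

2520 cm


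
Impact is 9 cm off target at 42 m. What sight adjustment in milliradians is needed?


1 mrad subtends 1 cm per 10 m of range, so adj = error_cm / (dist_m / 10) = 9 / (42/10) = 2.143 mrad

2.143 mrad


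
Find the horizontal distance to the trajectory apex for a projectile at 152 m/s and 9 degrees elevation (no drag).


R = v0^2*sin(2*theta)/g = 152^2*sin(2*9°)/9.81 = 727.781 m
apex_dist = R/2 = 727.781/2 = 363.9 m

363.9 m


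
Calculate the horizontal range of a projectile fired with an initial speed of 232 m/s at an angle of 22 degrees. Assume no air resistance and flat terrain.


R = v0^2 * sin(2*theta) / g = 232^2 * sin(2*22°) / 9.81 = 3811 m

3811 m


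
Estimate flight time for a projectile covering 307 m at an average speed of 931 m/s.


t = d/v = 307/931 = 0.3298 s

0.3298 s


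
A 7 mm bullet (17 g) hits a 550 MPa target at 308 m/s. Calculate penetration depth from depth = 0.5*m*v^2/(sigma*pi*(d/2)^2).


A = pi*(d/2)^2 = pi*(7/2)^2 = 38.4845 mm^2
E = 0.5*m*v^2 = 0.5*0.017*308^2 = 806.344 J
depth = E/(sigma*A) = 806.344 J / (550 MPa * 38.4845 mm^2) = 806.344/(550 * 38.4845) m = 0.0380953 m ≈ 38.1 mm

38.1 mm


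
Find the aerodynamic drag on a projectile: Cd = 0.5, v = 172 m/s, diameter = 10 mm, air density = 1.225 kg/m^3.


A = pi*(d/2)^2 = pi*(10/2000)^2 = 7.85398e-05 m^2
Fd = 0.5*Cd*rho*A*v^2 = 0.5*0.5*1.225*7.85398e-05*172^2 = 0.7116 N

0.7116 N


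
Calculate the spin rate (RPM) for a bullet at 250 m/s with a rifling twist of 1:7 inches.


twist_m = 7*0.0254 = 0.1778 m
spin = v/twist = 250/0.1778 = 1406.074 rev/s
RPM = spin*60 = 1406.074*60 ≈ 84364 RPM

84364 RPM


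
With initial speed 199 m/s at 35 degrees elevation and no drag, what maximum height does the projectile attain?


H = (v0*sin(theta))^2 / (2g) = (199*sin(35°))^2 / (2*9.81) = 664 m

664 m


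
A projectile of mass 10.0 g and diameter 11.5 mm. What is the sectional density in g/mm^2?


SD = m/d^2 = 10.0/11.5^2 = 0.07561 g/mm^2

0.07561 g/mm^2


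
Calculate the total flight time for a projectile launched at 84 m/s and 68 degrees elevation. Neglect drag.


T = 2*v0*sin(theta)/g = 2*84*sin(68°)/9.81 = 15.88 s

15.88 s


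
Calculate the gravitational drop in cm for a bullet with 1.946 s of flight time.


drop = 0.5*g*t^2 = 0.5*9.81*1.946^2 = 18.5748 m ≈ 1857 cm

1857 cm


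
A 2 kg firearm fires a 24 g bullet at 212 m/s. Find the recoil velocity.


v_recoil = m_p * v_p / m_gun = 0.024 * 212 / 2 = 2.544 m/s

2.544 m/s


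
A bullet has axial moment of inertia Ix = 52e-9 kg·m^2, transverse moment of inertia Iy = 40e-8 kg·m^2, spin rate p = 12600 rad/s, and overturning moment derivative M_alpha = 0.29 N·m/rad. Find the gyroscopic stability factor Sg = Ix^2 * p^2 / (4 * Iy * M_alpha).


Sg = Ix^2 * p^2 / (4 * Iy * M_alpha) = (52e-9)^2 * 12600^2 / (4 * 40e-8 * 0.29) = 0.9252

0.9252


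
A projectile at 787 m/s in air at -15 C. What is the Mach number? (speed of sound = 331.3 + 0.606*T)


a = 331.3 + 0.606*(-15) = 322.21 m/s
M = v/a = 787/322.21 = 2.443

2.443


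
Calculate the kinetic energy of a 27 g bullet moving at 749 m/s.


E = 0.5*m*v^2 = 0.5*0.027*749^2 = 7574 J

7574 J


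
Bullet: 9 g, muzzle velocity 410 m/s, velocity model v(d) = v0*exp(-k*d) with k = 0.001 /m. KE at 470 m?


v = v0*exp(-k*d) = 410*exp(-0.001*470) = 256.251 m/s
E = 0.5*m*v^2 = 0.5*0.009*256.251^2 = 295.5 J

295.5 J


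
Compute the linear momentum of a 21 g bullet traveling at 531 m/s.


p = m*v = 0.021*531 = 11.15 kg·m/s

11.15 kg·m/s


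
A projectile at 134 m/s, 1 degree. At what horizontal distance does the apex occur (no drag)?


R = v0^2*sin(2*theta)/g = 134^2*sin(2*1°)/9.81 = 63.8792 m
apex_dist = R/2 = 63.8792/2 = 31.94 m

31.94 m


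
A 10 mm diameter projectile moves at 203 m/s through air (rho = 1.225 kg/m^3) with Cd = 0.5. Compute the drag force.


A = pi*(d/2)^2 = pi*(10/2000)^2 = 7.85398e-05 m^2
Fd = 0.5*Cd*rho*A*v^2 = 0.5*0.5*1.225*7.85398e-05*203^2 = 0.9912 N

0.9912 N


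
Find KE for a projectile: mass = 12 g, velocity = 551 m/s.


E = 0.5*m*v^2 = 0.5*0.012*551^2 = 1822 J

1822 J


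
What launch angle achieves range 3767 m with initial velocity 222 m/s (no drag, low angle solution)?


sin(2*theta) = R*g/v0^2 = 3767*9.81/222^2 = 0.749823, theta = arcsin(0.749823)/2 = 24.29°

24.29 degrees


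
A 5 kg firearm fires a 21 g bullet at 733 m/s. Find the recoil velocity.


v_recoil = m_p * v_p / m_gun = 0.021 * 733 / 5 = 3.079 m/s

3.079 m/s


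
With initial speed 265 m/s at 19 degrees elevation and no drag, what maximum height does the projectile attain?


H = (v0*sin(theta))^2 / (2g) = (265*sin(19°))^2 / (2*9.81) = 379.4 m

379.4 m


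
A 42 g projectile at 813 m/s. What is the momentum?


p = m*v = 0.042*813 = 34.15 kg·m/s

34.15 kg·m/s


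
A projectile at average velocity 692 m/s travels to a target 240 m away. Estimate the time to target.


t = d/v = 240/692 = 0.3468 s

0.3468 s


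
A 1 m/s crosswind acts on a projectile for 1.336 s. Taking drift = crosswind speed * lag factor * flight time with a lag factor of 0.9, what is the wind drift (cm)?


drift = v_wind * lag * t = 1 * 0.9 * 1.336 = 1.2024 m ≈ 120.2 cm

120.2 cm


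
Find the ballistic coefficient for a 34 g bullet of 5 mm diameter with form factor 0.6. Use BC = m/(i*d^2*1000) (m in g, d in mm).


BC = m/(i*d^2*1000) = 34/(0.6 * 5^2 * 1000) = 0.002267

0.002267


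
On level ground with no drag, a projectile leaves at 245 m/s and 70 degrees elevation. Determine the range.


R = v0^2 * sin(2*theta) / g = 245^2 * sin(2*70°) / 9.81 = 3933 m

3933 m


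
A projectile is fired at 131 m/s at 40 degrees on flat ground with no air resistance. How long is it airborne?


T = 2*v0*sin(theta)/g = 2*131*sin(40°)/9.81 = 17.17 s

17.17 s


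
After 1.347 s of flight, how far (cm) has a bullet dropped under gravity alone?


drop = 0.5*g*t^2 = 0.5*9.81*1.347^2 = 8.89968 m ≈ 890 cm

890 cm


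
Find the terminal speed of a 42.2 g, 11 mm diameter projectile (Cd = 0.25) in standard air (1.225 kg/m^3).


A = pi*(d/2)^2 = pi*(11/2000)^2 = 9.50332e-05 m^2
vt = sqrt(2mg/(Cd*rho*A)) = sqrt(2*0.0422*9.81/(0.25 * 1.225 * 9.50332e-05)) = 168.7 m/s

168.7 m/s


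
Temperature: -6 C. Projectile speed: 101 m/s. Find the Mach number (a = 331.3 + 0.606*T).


a = 331.3 + 0.606*(-6) = 327.664 m/s
M = v/a = 101/327.664 = 0.3082

0.3082


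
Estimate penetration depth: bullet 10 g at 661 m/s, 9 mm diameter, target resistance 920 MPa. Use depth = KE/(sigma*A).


A = pi*(d/2)^2 = pi*(9/2)^2 = 63.6173 mm^2
E = 0.5*m*v^2 = 0.5*0.01*661^2 = 2184.61 J
depth = E/(sigma*A) = 2184.61 J / (920 MPa * 63.6173 mm^2) = 2184.61/(920 * 63.6173) m = 0.0373259 m ≈ 37.33 mm

37.33 mm


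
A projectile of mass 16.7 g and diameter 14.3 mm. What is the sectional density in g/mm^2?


SD = m/d^2 = 16.7/14.3^2 = 0.08167 g/mm^2

0.08167 g/mm^2


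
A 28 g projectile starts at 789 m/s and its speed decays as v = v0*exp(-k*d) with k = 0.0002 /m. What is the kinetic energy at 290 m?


v = v0*exp(-k*d) = 789*exp(-0.0002*290) = 744.54 m/s
E = 0.5*m*v^2 = 0.5*0.028*744.54^2 = 7761 J

7761 J


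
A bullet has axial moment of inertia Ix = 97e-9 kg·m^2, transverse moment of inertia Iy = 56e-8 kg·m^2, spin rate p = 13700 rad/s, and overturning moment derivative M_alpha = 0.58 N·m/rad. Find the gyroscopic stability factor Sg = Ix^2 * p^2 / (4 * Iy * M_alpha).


Sg = Ix^2 * p^2 / (4 * Iy * M_alpha) = (97e-9)^2 * 13700^2 / (4 * 56e-8 * 0.58) = 1.359

1.359


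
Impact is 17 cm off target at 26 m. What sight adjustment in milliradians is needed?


1 mrad subtends 1 cm per 10 m of range, so adj = error_cm / (dist_m / 10) = 17 / (26/10) = 6.538 mrad

6.538 mrad


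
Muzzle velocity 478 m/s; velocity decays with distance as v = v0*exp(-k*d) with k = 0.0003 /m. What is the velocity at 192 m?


v = v0*exp(-k*d) = 478*exp(-0.0003*192) = 451.2 m/s

451.2 m/s


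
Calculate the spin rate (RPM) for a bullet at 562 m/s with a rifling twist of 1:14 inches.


twist_m = 14*0.0254 = 0.3556 m
spin = v/twist = 562/0.3556 = 1580.427 rev/s
RPM = spin*60 = 1580.427*60 ≈ 94826 RPM

94826 RPM


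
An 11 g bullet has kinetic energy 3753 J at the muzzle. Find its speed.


v = sqrt(2*E/m) = sqrt(2*3753/0.011) = 826.1 m/s

826.1 m/s


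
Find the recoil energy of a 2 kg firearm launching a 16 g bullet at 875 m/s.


v_r = m_p*v_p/m_gun = 0.016*875/2 = 7 m/s, E_r = 0.5*m_gun*v_r^2 = 0.5*2*7^2 = 49 J

49 J


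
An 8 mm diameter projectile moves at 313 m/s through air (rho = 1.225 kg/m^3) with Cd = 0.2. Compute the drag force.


A = pi*(d/2)^2 = pi*(8/2000)^2 = 5.02655e-05 m^2
Fd = 0.5*Cd*rho*A*v^2 = 0.5*0.2*1.225*5.02655e-05*313^2 = 0.6032 N

0.6032 N


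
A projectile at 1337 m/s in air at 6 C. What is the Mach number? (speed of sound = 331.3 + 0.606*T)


a = 331.3 + 0.606*(6) = 334.936 m/s
M = v/a = 1337/334.936 = 3.992

3.992


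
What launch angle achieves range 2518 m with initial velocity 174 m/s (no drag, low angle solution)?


sin(2*theta) = R*g/v0^2 = 2518*9.81/174^2 = 0.81588, theta = arcsin(0.81588)/2 = 27.34°

27.34 degrees


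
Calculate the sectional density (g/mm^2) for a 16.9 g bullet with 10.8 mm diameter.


SD = m/d^2 = 16.9/10.8^2 = 0.1449 g/mm^2

0.1449 g/mm^2


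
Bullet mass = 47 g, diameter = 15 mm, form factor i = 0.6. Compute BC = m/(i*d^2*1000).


BC = m/(i*d^2*1000) = 47/(0.6 * 15^2 * 1000) = 0.0003481

0.0003481


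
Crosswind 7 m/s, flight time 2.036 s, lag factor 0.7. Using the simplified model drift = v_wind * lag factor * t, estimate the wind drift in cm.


drift = v_wind * lag * t = 7 * 0.7 * 2.036 = 9.9764 m ≈ 997.6 cm

997.6 cm


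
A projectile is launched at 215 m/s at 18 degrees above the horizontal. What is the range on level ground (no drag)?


R = v0^2 * sin(2*theta) / g = 215^2 * sin(2*18°) / 9.81 = 2770 m

2770 m


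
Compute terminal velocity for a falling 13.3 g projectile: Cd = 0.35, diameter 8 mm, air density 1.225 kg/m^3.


A = pi*(d/2)^2 = pi*(8/2000)^2 = 5.02655e-05 m^2
vt = sqrt(2mg/(Cd*rho*A)) = sqrt(2*0.0133*9.81/(0.35 * 1.225 * 5.02655e-05)) = 110 m/s

110 m/s


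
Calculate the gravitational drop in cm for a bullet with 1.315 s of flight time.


drop = 0.5*g*t^2 = 0.5*9.81*1.315^2 = 8.48185 m ≈ 848.2 cm

848.2 cm


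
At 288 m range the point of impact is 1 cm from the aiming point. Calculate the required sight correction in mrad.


1 mrad subtends 1 cm per 10 m of range, so adj = error_cm / (dist_m / 10) = 1 / (288/10) = 0.03472 mrad

0.03472 mrad


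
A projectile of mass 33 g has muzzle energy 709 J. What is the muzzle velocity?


v = sqrt(2*E/m) = sqrt(2*709/0.033) = 207.3 m/s

207.3 m/s


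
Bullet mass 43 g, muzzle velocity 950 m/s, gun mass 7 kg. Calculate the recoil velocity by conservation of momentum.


v_recoil = m_p * v_p / m_gun = 0.043 * 950 / 7 = 5.836 m/s

5.836 m/s


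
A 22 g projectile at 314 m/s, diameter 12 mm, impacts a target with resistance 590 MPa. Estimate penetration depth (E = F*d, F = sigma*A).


A = pi*(d/2)^2 = pi*(12/2)^2 = 113.097 mm^2
E = 0.5*m*v^2 = 0.5*0.022*314^2 = 1084.56 J
depth = E/(sigma*A) = 1084.56 J / (590 MPa * 113.097 mm^2) = 1084.56/(590 * 113.097) m = 0.0162535 m ≈ 16.25 mm

16.25 mm


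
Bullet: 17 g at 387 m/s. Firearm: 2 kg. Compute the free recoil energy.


v_r = m_p*v_p/m_gun = 0.017*387/2 = 3.2895 m/s, E_r = 0.5*m_gun*v_r^2 = 0.5*2*3.2895^2 = 10.82 J

10.82 J


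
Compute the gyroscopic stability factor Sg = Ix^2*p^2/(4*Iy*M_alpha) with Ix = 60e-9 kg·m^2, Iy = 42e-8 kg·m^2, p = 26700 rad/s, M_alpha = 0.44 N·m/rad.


Sg = Ix^2 * p^2 / (4 * Iy * M_alpha) = (60e-9)^2 * 26700^2 / (4 * 42e-8 * 0.44) = 3.472

3.472


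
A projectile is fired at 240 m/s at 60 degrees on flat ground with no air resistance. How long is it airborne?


T = 2*v0*sin(theta)/g = 2*240*sin(60°)/9.81 = 42.37 s

42.37 s


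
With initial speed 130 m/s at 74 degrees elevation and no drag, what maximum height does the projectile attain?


H = (v0*sin(theta))^2 / (2g) = (130*sin(74°))^2 / (2*9.81) = 795.9 m

795.9 m


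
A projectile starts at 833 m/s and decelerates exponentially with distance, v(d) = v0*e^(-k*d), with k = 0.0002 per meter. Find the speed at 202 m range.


v = v0*exp(-k*d) = 833*exp(-0.0002*202) = 800 m/s

800 m/s


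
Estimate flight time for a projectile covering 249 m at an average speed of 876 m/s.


t = d/v = 249/876 = 0.2842 s

0.2842 s


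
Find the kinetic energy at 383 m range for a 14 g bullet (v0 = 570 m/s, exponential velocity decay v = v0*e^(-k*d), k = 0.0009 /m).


v = v0*exp(-k*d) = 570*exp(-0.0009*383) = 403.807 m/s
E = 0.5*m*v^2 = 0.5*0.014*403.807^2 = 1141 J

1141 J


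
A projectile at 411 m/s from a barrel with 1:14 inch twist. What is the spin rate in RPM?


twist_m = 14*0.0254 = 0.3556 m
spin = v/twist = 411/0.3556 = 1155.793 rev/s
RPM = spin*60 = 1155.793*60 ≈ 69348 RPM

69348 RPM


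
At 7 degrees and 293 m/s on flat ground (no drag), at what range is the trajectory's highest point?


R = v0^2*sin(2*theta)/g = 293^2*sin(2*7°)/9.81 = 2117.1 m
apex_dist = R/2 = 2117.1/2 = 1059 m

1059 m


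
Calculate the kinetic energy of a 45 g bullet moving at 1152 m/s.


E = 0.5*m*v^2 = 0.5*0.045*1152^2 = 29860 J

29860 J


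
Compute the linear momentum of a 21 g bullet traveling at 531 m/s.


p = m*v = 0.021*531 = 11.15 kg·m/s

11.15 kg·m/s


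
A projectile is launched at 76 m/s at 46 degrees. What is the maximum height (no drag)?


H = (v0*sin(theta))^2 / (2g) = (76*sin(46°))^2 / (2*9.81) = 152.3 m

152.3 m


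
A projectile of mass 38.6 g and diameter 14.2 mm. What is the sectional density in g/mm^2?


SD = m/d^2 = 38.6/14.2^2 = 0.1914 g/mm^2

0.1914 g/mm^2


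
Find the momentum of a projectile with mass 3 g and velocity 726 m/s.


p = m*v = 0.003*726 = 2.178 kg·m/s

2.178 kg·m/s


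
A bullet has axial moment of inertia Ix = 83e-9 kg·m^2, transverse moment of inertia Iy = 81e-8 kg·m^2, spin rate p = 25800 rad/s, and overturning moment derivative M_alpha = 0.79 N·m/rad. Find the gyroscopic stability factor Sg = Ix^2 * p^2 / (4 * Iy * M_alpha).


Sg = Ix^2 * p^2 / (4 * Iy * M_alpha) = (83e-9)^2 * 25800^2 / (4 * 81e-8 * 0.79) = 1.792

1.792


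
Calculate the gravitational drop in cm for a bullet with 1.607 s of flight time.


drop = 0.5*g*t^2 = 0.5*9.81*1.607^2 = 12.6669 m ≈ 1267 cm

1267 cm


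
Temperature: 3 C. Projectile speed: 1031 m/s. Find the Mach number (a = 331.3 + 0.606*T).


a = 331.3 + 0.606*(3) = 333.118 m/s
M = v/a = 1031/333.118 = 3.095

3.095


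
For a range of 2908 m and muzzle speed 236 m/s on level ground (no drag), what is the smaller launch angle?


sin(2*theta) = R*g/v0^2 = 2908*9.81/236^2 = 0.5122, theta = arcsin(0.5122)/2 = 15.41°

15.41 degrees


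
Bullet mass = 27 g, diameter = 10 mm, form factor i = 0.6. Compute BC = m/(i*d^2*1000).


BC = m/(i*d^2*1000) = 27/(0.6 * 10^2 * 1000) = 0.00045

0.00045


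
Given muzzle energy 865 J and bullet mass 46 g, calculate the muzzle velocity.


v = sqrt(2*E/m) = sqrt(2*865/0.046) = 193.9 m/s

193.9 m/s


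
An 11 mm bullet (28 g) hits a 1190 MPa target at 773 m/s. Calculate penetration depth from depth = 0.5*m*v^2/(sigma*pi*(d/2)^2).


A = pi*(d/2)^2 = pi*(11/2)^2 = 95.0332 mm^2
E = 0.5*m*v^2 = 0.5*0.028*773^2 = 8365.41 J
depth = E/(sigma*A) = 8365.41 J / (1190 MPa * 95.0332 mm^2) = 8365.41/(1190 * 95.0332) m = 0.0739716 m ≈ 73.97 mm

73.97 mm


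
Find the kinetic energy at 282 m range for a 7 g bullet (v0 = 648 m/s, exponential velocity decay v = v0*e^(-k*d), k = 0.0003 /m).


v = v0*exp(-k*d) = 648*exp(-0.0003*282) = 595.434 m/s
E = 0.5*m*v^2 = 0.5*0.007*595.434^2 = 1241 J

1241 J


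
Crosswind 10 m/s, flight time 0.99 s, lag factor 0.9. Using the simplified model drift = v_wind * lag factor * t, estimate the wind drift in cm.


drift = v_wind * lag * t = 10 * 0.9 * 0.99 = 8.91 m ≈ 891 cm

891 cm


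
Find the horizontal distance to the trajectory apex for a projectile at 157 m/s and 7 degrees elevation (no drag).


R = v0^2*sin(2*theta)/g = 157^2*sin(2*7°)/9.81 = 607.863 m
apex_dist = R/2 = 607.863/2 = 303.9 m

303.9 m


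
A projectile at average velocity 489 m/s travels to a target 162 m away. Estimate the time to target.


t = d/v = 162/489 = 0.3313 s

0.3313 s


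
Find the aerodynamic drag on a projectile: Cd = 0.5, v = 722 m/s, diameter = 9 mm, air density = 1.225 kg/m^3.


A = pi*(d/2)^2 = pi*(9/2000)^2 = 6.36173e-05 m^2
Fd = 0.5*Cd*rho*A*v^2 = 0.5*0.5*1.225*6.36173e-05*722^2 = 10.16 N

10.16 N


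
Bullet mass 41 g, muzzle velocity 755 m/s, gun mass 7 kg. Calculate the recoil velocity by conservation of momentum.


v_recoil = m_p * v_p / m_gun = 0.041 * 755 / 7 = 4.422 m/s

4.422 m/s


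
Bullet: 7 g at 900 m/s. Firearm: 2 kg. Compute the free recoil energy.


v_r = m_p*v_p/m_gun = 0.007*900/2 = 3.15 m/s, E_r = 0.5*m_gun*v_r^2 = 0.5*2*3.15^2 = 9.922 J

9.922 J


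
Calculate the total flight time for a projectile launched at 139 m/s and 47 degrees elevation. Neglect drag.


T = 2*v0*sin(theta)/g = 2*139*sin(47°)/9.81 = 20.73 s

20.73 s


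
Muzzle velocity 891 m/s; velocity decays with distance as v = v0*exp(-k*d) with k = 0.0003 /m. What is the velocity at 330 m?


v = v0*exp(-k*d) = 891*exp(-0.0003*330) = 807 m/s

807 m/s


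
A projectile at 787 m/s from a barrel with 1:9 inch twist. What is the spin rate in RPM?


twist_m = 9*0.0254 = 0.2286 m
spin = v/twist = 787/0.2286 = 3442.695 rev/s
RPM = spin*60 = 3442.695*60 ≈ 206562 RPM

206562 RPM


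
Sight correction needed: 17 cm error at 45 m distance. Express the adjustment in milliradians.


1 mrad subtends 1 cm per 10 m of range, so adj = error_cm / (dist_m / 10) = 17 / (45/10) = 3.778 mrad

3.778 mrad


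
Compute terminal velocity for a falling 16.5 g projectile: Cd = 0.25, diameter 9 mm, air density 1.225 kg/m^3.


A = pi*(d/2)^2 = pi*(9/2000)^2 = 6.36173e-05 m^2
vt = sqrt(2mg/(Cd*rho*A)) = sqrt(2*0.0165*9.81/(0.25 * 1.225 * 6.36173e-05)) = 128.9 m/s

128.9 m/s


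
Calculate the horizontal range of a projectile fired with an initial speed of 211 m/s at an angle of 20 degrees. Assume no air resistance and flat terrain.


R = v0^2 * sin(2*theta) / g = 211^2 * sin(2*20°) / 9.81 = 2917 m

2917 m


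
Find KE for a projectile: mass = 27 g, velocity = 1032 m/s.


E = 0.5*m*v^2 = 0.5*0.027*1032^2 = 14378 J

14378 J


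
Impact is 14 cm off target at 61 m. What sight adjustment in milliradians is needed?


1 mrad subtends 1 cm per 10 m of range, so adj = error_cm / (dist_m / 10) = 14 / (61/10) = 2.295 mrad

2.295 mrad


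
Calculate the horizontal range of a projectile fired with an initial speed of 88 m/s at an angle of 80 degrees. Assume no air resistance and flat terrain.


R = v0^2 * sin(2*theta) / g = 88^2 * sin(2*80°) / 9.81 = 270 m

270 m


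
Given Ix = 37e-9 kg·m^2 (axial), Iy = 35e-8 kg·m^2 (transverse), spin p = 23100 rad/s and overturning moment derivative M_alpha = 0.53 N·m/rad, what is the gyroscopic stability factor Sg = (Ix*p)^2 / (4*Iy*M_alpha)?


Sg = Ix^2 * p^2 / (4 * Iy * M_alpha) = (37e-9)^2 * 23100^2 / (4 * 35e-8 * 0.53) = 0.9845

0.9845


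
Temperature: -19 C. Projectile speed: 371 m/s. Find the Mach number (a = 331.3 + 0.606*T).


a = 331.3 + 0.606*(-19) = 319.786 m/s
M = v/a = 371/319.786 = 1.16

1.16


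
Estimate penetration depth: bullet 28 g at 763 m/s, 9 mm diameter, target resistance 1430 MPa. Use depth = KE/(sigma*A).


A = pi*(d/2)^2 = pi*(9/2)^2 = 63.6173 mm^2
E = 0.5*m*v^2 = 0.5*0.028*763^2 = 8150.37 J
depth = E/(sigma*A) = 8150.37 J / (1430 MPa * 63.6173 mm^2) = 8150.37/(1430 * 63.6173) m = 0.0895914 m ≈ 89.59 mm

89.59 mm


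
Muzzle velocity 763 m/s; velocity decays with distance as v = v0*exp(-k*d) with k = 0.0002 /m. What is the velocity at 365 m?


v = v0*exp(-k*d) = 763*exp(-0.0002*365) = 709.3 m/s

709.3 m/s


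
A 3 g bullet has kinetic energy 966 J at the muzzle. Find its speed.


v = sqrt(2*E/m) = sqrt(2*966/0.003) = 802.5 m/s

802.5 m/s


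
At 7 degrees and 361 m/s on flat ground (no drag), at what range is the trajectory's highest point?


R = v0^2*sin(2*theta)/g = 361^2*sin(2*7°)/9.81 = 3213.81 m
apex_dist = R/2 = 3213.81/2 = 1607 m

1607 m


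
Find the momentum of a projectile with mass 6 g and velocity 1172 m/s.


p = m*v = 0.006*1172 = 7.032 kg·m/s

7.032 kg·m/s


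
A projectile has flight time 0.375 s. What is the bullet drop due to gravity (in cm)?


drop = 0.5*g*t^2 = 0.5*9.81*0.375^2 = 0.689766 m ≈ 68.98 cm

68.98 cm


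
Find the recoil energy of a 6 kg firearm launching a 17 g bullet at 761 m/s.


v_r = m_p*v_p/m_gun = 0.017*761/6 = 2.15617 m/s, E_r = 0.5*m_gun*v_r^2 = 0.5*6*2.15617^2 = 13.95 J

13.95 J


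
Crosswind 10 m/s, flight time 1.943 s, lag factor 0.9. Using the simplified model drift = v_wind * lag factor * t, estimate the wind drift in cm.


drift = v_wind * lag * t = 10 * 0.9 * 1.943 = 17.487 m ≈ 1749 cm

1749 cm


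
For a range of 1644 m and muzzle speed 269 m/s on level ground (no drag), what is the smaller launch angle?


sin(2*theta) = R*g/v0^2 = 1644*9.81/269^2 = 0.222878, theta = arcsin(0.222878)/2 = 6.439°

6.439 degrees


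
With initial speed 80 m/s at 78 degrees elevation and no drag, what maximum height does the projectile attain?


H = (v0*sin(theta))^2 / (2g) = (80*sin(78°))^2 / (2*9.81) = 312.1 m

312.1 m


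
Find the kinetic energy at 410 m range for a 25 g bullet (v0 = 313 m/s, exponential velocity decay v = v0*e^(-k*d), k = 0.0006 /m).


v = v0*exp(-k*d) = 313*exp(-0.0006*410) = 244.742 m/s
E = 0.5*m*v^2 = 0.5*0.025*244.742^2 = 748.7 J

748.7 J


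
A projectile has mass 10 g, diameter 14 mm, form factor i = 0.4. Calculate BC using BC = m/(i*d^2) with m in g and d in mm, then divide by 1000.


BC = m/(i*d^2*1000) = 10/(0.4 * 14^2 * 1000) = 0.0001276

0.0001276
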